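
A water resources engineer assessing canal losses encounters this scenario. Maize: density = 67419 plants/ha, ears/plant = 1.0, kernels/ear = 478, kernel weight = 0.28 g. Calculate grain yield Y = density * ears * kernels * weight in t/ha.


Y = density * ears * kernels * kw
  = 67419 * 1.0 * 478 * 0.28 g/ha
  = 9023358.96 g/ha
  = 9023.36 kg/ha = 9.02 t/ha


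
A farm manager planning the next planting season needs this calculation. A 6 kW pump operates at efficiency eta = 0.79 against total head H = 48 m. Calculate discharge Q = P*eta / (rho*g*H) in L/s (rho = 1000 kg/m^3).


Q = (P * 1000 * eta) / (rho * g * H)
  = (6 * 1000 * 0.79) / (1000 * 9.81 * 48)
  = 4740 / 470880
  = 0.01007 m^3/s = 10.07 L/s


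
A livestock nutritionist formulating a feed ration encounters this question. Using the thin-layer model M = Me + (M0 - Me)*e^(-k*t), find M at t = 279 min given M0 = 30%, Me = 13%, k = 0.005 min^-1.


M = Me + (M0 - Me) * e^(-k*t)
  = 13 + (30 - 13) * e^(-0.005*279)
  = 13 + 17 * e^(-1.395)
  = 13 + 17 * 0.24783
  = 13 + 4.2132
  = 17.21%


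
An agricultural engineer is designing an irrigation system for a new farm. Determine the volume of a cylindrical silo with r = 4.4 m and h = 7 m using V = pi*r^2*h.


V = pi * r^2 * h
  = pi * 4.4^2 * 7
  = pi * 19.36 * 7
  = 425.75 m^3


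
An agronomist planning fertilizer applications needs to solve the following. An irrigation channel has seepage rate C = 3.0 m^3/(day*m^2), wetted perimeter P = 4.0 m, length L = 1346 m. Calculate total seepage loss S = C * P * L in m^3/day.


S = C * P * L
  = 3.0 * 4.0 * 1346
  = 16152 m^3/day


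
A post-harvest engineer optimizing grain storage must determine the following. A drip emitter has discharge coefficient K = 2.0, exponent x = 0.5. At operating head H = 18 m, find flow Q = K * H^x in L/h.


Q = K * H^x
  = 2.0 * 18^0.5
  = 2.0 * 4.2426
  = 8.49 L/h


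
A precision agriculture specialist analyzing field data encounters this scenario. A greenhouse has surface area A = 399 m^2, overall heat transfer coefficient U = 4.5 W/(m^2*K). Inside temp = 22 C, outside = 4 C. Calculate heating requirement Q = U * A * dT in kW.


dT = 22 - (4) = 18 K
Q = U * A * dT
  = 4.5 * 399 * 18
  = 32319 W = 32.32 kW


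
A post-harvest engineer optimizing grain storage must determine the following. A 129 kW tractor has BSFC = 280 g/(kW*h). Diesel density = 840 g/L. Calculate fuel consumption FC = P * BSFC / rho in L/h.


FC = P * BSFC / rho_fuel
   = 129 * 280 / 840
   = 36120 / 840
   = 43 L/h


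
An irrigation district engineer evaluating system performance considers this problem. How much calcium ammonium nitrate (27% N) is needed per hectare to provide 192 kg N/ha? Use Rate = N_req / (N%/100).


Rate = N_required / (N_content / 100)
     = 192 / (27 / 100)
     = 192 / 0.27
     = 711.11 kg/ha


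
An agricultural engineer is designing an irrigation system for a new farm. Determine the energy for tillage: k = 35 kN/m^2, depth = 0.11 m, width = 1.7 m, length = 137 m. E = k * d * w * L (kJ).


E = k * d * w * L
  = 35 * 0.11 * 1.7 * 137
  = 896.67 kJ


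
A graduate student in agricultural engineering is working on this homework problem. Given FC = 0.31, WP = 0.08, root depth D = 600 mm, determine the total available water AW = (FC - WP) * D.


AW = (FC - WP) * D
   = (0.31 - 0.08) * 600
   = 0.23 * 600
   = 138 mm


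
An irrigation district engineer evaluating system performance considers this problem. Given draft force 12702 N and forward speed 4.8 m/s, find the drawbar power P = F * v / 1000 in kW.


P = F * v / 1000
  = 12702 * 4.8 / 1000
  = 60969.60 / 1000
  = 60.97 kW


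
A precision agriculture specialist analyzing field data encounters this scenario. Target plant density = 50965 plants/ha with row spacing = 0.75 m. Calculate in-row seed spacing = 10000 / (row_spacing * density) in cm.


spacing = 10000 / (row_sp * density)
        = 10000 / (0.75 * 50965)
        = 10000 / 38223.75
        = 0.26162 m = 26.16 cm


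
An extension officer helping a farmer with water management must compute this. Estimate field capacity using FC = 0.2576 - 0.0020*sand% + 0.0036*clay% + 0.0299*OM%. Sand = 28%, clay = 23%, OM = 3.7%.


FC = 0.2576 - 0.0020*28 + 0.0036*23 + 0.0299*3.7
   = 0.2576 - 0.0560 + 0.0828 + 0.1106
   = 0.3950


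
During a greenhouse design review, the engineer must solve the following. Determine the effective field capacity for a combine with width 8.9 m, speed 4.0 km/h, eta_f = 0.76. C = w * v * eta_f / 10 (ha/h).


C = w * v * eta_f / 10
  = 8.9 * 4.0 * 0.76 / 10
  = 27.06 / 10
  = 2.71 ha/h


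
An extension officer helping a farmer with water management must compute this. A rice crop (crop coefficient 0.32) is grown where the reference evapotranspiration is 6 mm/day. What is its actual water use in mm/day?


ETc = Kc * ET0
    = 0.32 * 6
    = 1.92 mm/day


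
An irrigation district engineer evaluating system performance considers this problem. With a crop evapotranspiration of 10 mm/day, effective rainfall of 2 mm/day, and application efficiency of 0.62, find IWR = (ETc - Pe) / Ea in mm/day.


IWR = (ETc - Pe) / Ea
    = (10 - 2) / 0.62
    = 8 / 0.62
    = 12.90 mm/day


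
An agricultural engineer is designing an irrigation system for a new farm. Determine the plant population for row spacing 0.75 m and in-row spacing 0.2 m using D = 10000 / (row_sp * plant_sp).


D = 10000 / (row_sp * plant_sp)
  = 10000 / (0.75 * 0.2)
  = 10000 / 0.1500
  = 66666.67 plants/ha


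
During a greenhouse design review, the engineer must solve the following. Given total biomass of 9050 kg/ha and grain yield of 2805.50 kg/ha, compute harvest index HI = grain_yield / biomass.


HI = grain_yield / biomass
   = 2805.50 / 9050
   = 0.31


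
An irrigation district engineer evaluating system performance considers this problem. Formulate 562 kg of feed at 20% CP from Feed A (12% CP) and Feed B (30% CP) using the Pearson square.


parts_A = CP_b - target = 30 - 20 = 10
parts_B = target - CP_a = 20 - 12 = 8
total_parts = 10 + 8 = 18
Feed A = 562 * 10 / 18 = 312.22 kg
Feed B = 562 * 8 / 18 = 249.78 kg

312.22 kg


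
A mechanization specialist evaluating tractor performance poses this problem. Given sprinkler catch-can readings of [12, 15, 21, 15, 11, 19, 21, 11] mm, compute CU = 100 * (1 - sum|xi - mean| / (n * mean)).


xbar = 125 / 8 = 15.625
sum|xi - xbar| = 28.250
CU = 100 * (1 - 28.250 / (8 * 15.625))
   = 100 * (1 - 0.2260)
   = 77.40%


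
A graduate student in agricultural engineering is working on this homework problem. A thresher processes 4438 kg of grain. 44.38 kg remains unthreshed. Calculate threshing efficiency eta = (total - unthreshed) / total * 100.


eta = (total - unthreshed) / total * 100
    = (4438 - 44.38) / 4438 * 100
    = 4393.62 / 4438 * 100
    = 99%


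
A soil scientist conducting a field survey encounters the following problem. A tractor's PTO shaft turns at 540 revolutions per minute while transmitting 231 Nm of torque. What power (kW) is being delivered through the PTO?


P = 2*pi*n*T / 60000
  = 2*pi * 540 * 231 / 60000
  = 783764.54 / 60000
  = 13.06 kW


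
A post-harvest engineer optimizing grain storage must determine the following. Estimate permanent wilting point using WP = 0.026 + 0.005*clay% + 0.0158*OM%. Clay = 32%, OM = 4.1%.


WP = 0.026 + 0.005*32 + 0.0158*4.1
   = 0.026 + 0.1600 + 0.0648
   = 0.2508


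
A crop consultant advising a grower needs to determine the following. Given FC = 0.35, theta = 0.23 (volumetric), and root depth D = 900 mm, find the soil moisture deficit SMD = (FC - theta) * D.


SMD = (FC - theta) * D
    = (0.35 - 0.23) * 900
    = 0.120 * 900
    = 108 mm


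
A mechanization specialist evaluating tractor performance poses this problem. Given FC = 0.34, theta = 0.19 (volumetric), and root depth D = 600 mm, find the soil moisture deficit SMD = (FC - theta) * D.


SMD = (FC - theta) * D
    = (0.34 - 0.19) * 600
    = 0.150 * 600
    = 90 mm


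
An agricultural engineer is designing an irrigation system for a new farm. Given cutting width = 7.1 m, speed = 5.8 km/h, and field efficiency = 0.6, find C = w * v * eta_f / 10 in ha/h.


C = w * v * eta_f / 10
  = 7.1 * 5.8 * 0.6 / 10
  = 24.71 / 10
  = 2.47 ha/h


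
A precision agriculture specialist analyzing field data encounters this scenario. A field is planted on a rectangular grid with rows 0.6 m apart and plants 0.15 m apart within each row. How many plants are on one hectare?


D = 10000 / (row_sp * plant_sp)
  = 10000 / (0.6 * 0.15)
  = 10000 / 0.0900
  = 111111.11 plants/ha


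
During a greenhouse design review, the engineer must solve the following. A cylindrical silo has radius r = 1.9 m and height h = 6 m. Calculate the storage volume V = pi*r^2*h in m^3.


V = pi * r^2 * h
  = pi * 1.9^2 * 6
  = pi * 3.61 * 6
  = 68.05 m^3


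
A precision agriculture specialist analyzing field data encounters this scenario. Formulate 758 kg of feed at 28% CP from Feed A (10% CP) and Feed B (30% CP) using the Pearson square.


parts_A = CP_b - target = 30 - 28 = 2
parts_B = target - CP_a = 28 - 10 = 18
total_parts = 2 + 18 = 20
Feed A = 758 * 2 / 20 = 75.80 kg
Feed B = 758 * 18 / 20 = 682.20 kg

75.80 kg


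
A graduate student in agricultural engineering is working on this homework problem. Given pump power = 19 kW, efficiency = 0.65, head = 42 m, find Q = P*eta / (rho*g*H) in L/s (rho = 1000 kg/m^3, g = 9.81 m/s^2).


Q = (P * 1000 * eta) / (rho * g * H)
  = (19 * 1000 * 0.65) / (1000 * 9.81 * 42)
  = 12350 / 412020
  = 0.02997 m^3/s = 29.97 L/s


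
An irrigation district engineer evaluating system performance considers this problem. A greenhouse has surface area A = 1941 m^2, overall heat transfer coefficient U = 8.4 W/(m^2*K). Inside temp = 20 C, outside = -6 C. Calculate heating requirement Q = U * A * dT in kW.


dT = 20 - (-6) = 26 K
Q = U * A * dT
  = 8.4 * 1941 * 26
  = 423914.40 W = 423.91 kW


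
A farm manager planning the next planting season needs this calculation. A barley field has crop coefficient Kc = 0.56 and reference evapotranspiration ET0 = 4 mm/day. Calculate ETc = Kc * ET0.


ETc = Kc * ET0
    = 0.56 * 4
    = 2.24 mm/day


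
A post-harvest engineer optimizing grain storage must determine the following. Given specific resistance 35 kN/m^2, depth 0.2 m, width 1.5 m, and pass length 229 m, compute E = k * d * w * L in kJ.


E = k * d * w * L
  = 35 * 0.2 * 1.5 * 229
  = 2404.50 kJ


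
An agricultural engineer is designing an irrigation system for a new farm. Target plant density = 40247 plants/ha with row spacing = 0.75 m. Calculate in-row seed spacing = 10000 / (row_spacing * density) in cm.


spacing = 10000 / (row_sp * density)
        = 10000 / (0.75 * 40247)
        = 10000 / 30185.25
        = 0.33129 m = 33.13 cm


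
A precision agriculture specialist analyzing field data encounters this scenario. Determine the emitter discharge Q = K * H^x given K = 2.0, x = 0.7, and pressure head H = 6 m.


Q = K * H^x
  = 2.0 * 6^0.7
  = 2.0 * 3.5051
  = 7.01 L/h


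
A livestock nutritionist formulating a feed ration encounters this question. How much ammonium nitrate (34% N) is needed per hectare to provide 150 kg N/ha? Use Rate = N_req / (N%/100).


Rate = N_required / (N_content / 100)
     = 150 / (34 / 100)
     = 150 / 0.34
     = 441.18 kg/ha


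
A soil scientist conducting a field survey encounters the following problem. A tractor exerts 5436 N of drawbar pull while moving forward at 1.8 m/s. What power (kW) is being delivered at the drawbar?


P = F * v / 1000
  = 5436 * 1.8 / 1000
  = 9784.80 / 1000
  = 9.78 kW


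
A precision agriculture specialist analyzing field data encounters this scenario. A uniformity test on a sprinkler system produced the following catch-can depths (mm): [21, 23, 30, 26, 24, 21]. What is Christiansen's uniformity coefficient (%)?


xbar = 145 / 6 = 24.167
sum|xi - xbar| = 15.333
CU = 100 * (1 - 15.333 / (6 * 24.167))
   = 100 * (1 - 0.1057)
   = 89.43%


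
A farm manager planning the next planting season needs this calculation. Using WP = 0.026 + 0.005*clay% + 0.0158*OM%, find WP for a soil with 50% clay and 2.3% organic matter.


WP = 0.026 + 0.005*50 + 0.0158*2.3
   = 0.026 + 0.2500 + 0.0363
   = 0.3123


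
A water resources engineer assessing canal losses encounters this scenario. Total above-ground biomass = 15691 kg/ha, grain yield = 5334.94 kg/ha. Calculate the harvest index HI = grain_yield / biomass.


HI = grain_yield / biomass
   = 5334.94 / 15691
   = 0.34


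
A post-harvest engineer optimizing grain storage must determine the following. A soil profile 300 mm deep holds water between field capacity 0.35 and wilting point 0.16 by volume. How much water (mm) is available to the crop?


AW = (FC - WP) * D
   = (0.35 - 0.16) * 300
   = 0.19 * 300
   = 57 mm


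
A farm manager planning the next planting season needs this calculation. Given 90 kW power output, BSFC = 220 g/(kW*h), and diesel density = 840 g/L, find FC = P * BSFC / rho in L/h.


FC = P * BSFC / rho_fuel
   = 90 * 220 / 840
   = 19800 / 840
   = 23.57 L/h


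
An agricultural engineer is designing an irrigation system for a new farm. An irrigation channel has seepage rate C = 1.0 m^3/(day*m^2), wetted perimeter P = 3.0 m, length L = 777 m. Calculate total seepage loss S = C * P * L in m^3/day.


S = C * P * L
  = 1.0 * 3.0 * 777
  = 2331 m^3/day


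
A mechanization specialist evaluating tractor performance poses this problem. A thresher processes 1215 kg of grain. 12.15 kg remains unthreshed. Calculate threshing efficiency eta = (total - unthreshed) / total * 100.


eta = (total - unthreshed) / total * 100
    = (1215 - 12.15) / 1215 * 100
    = 1202.85 / 1215 * 100
    = 99%


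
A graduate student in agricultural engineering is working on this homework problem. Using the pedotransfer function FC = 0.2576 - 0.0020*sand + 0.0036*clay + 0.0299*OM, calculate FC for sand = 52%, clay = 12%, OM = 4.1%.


FC = 0.2576 - 0.0020*52 + 0.0036*12 + 0.0299*4.1
   = 0.2576 - 0.1040 + 0.0432 + 0.1226
   = 0.3194


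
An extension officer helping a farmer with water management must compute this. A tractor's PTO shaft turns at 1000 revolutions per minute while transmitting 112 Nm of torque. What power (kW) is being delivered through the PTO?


P = 2*pi*n*T / 60000
  = 2*pi * 1000 * 112 / 60000
  = 703716.75 / 60000
  = 11.73 kW


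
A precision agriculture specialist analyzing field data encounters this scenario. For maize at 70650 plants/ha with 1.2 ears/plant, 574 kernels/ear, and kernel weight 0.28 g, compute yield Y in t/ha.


Y = density * ears * kernels * kw
  = 70650 * 1.2 * 574 * 0.28 g/ha
  = 13625841.60 g/ha
  = 13625.84 kg/ha = 13.63 t/ha


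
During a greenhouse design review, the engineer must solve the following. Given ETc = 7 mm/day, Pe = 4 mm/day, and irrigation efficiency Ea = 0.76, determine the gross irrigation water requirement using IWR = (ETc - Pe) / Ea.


IWR = (ETc - Pe) / Ea
    = (7 - 4) / 0.76
    = 3 / 0.76
    = 3.95 mm/day


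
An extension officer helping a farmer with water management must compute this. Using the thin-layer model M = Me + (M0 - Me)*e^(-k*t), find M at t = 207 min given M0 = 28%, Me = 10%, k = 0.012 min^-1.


M = Me + (M0 - Me) * e^(-k*t)
  = 10 + (28 - 10) * e^(-0.012*207)
  = 10 + 18 * e^(-2.484)
  = 10 + 18 * 0.08341
  = 10 + 1.5014
  = 11.50%


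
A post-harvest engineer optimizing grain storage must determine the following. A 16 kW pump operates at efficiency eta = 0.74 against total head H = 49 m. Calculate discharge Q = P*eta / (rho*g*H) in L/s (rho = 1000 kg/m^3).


Q = (P * 1000 * eta) / (rho * g * H)
  = (16 * 1000 * 0.74) / (1000 * 9.81 * 49)
  = 11840 / 480690
  = 0.02463 m^3/s = 24.63 L/s


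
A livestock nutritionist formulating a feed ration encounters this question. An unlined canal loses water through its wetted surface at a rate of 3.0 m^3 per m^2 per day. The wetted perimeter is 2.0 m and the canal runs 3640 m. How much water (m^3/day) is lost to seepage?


S = C * P * L
  = 3.0 * 2.0 * 3640
  = 21840 m^3/day


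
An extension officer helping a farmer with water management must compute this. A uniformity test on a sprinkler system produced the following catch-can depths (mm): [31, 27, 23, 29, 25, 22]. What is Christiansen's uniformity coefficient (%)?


xbar = 157 / 6 = 26.167
sum|xi - xbar| = 17
CU = 100 * (1 - 17 / (6 * 26.167))
   = 100 * (1 - 0.1083)
   = 89.17%


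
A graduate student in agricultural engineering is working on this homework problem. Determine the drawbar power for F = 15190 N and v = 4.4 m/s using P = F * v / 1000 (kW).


P = F * v / 1000
  = 15190 * 4.4 / 1000
  = 66836 / 1000
  = 66.84 kW


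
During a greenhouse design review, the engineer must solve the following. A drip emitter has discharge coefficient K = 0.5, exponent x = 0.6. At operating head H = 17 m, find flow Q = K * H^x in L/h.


Q = K * H^x
  = 0.5 * 17^0.6
  = 0.5 * 5.4736
  = 2.74 L/h


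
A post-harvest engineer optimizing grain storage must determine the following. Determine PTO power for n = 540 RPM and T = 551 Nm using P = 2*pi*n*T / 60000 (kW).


P = 2*pi*n*T / 60000
  = 2*pi * 540 * 551 / 60000
  = 1869498.96 / 60000
  = 31.16 kW


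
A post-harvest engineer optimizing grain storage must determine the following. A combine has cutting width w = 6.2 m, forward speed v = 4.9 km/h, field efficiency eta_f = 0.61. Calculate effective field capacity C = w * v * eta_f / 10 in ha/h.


C = w * v * eta_f / 10
  = 6.2 * 4.9 * 0.61 / 10
  = 18.53 / 10
  = 1.85 ha/h


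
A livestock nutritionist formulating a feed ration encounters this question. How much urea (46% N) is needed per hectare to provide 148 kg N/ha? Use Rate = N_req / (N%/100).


Rate = N_required / (N_content / 100)
     = 148 / (46 / 100)
     = 148 / 0.46
     = 321.74 kg/ha


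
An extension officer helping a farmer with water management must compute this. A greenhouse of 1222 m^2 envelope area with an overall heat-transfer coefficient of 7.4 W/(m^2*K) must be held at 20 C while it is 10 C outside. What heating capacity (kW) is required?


dT = 20 - (10) = 10 K
Q = U * A * dT
  = 7.4 * 1222 * 10
  = 90428 W = 90.43 kW


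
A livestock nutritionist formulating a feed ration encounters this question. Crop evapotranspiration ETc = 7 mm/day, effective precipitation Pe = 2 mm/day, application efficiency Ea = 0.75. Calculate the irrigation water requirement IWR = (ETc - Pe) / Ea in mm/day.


IWR = (ETc - Pe) / Ea
    = (7 - 2) / 0.75
    = 5 / 0.75
    = 6.67 mm/day


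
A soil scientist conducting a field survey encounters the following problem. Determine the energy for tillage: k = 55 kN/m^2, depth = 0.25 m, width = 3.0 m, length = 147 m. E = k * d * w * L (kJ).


E = k * d * w * L
  = 55 * 0.25 * 3.0 * 147
  = 6063.75 kJ


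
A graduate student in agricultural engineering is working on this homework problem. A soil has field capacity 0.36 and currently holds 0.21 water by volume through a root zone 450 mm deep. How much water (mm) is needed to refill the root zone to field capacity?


SMD = (FC - theta) * D
    = (0.36 - 0.21) * 450
    = 0.150 * 450
    = 67.50 mm


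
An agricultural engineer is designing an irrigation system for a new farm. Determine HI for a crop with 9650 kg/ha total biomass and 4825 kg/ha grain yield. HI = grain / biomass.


HI = grain_yield / biomass
   = 4825 / 9650
   = 0.50


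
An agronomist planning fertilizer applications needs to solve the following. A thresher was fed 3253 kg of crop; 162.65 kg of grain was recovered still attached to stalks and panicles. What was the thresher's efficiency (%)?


eta = (total - unthreshed) / total * 100
    = (3253 - 162.65) / 3253 * 100
    = 3090.35 / 3253 * 100
    = 95%


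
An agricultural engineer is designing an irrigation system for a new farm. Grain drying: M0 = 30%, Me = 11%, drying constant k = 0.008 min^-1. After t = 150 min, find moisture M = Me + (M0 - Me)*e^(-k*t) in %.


M = Me + (M0 - Me) * e^(-k*t)
  = 11 + (30 - 11) * e^(-0.008*150)
  = 11 + 19 * e^(-1.200)
  = 11 + 19 * 0.30119
  = 11 + 5.7227
  = 16.72%


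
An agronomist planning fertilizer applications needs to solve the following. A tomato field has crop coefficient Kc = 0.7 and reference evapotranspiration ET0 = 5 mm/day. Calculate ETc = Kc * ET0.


ETc = Kc * ET0
    = 0.7 * 5
    = 3.50 mm/day


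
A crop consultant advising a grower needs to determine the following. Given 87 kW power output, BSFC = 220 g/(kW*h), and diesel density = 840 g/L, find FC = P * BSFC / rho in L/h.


FC = P * BSFC / rho_fuel
   = 87 * 220 / 840
   = 19140 / 840
   = 22.79 L/h


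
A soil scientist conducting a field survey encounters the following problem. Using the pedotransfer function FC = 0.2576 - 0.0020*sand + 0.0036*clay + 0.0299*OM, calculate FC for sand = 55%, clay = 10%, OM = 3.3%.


FC = 0.2576 - 0.0020*55 + 0.0036*10 + 0.0299*3.3
   = 0.2576 - 0.1100 + 0.0360 + 0.0987
   = 0.2823


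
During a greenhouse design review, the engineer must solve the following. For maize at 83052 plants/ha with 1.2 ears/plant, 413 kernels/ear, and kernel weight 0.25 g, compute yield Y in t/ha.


Y = density * ears * kernels * kw
  = 83052 * 1.2 * 413 * 0.25 g/ha
  = 10290142.80 g/ha
  = 10290.14 kg/ha = 10.29 t/ha


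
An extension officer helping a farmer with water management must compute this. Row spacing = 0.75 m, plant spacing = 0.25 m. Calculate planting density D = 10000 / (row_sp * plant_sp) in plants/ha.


D = 10000 / (row_sp * plant_sp)
  = 10000 / (0.75 * 0.25)
  = 10000 / 0.1875
  = 53333.33 plants/ha


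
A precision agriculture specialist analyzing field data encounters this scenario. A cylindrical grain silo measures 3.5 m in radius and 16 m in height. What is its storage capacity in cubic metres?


V = pi * r^2 * h
  = pi * 3.5^2 * 16
  = pi * 12.25 * 16
  = 615.75 m^3


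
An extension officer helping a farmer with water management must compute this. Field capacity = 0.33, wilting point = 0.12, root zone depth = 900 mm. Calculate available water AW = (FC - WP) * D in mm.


AW = (FC - WP) * D
   = (0.33 - 0.12) * 900
   = 0.21 * 900
   = 189 mm


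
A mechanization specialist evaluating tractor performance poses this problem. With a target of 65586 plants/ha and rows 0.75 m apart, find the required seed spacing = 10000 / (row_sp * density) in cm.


spacing = 10000 / (row_sp * density)
        = 10000 / (0.75 * 65586)
        = 10000 / 49189.50
        = 0.20330 m = 20.33 cm


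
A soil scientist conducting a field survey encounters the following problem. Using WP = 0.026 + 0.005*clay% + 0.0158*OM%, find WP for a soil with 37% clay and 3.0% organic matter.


WP = 0.026 + 0.005*37 + 0.0158*3.0
   = 0.026 + 0.1850 + 0.0474
   = 0.2584


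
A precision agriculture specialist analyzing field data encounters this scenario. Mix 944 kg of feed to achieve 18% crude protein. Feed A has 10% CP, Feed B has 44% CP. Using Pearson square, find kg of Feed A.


parts_A = CP_b - target = 44 - 18 = 26
parts_B = target - CP_a = 18 - 10 = 8
total_parts = 26 + 8 = 34
Feed A = 944 * 26 / 34 = 721.88 kg
Feed B = 944 * 8 / 34 = 222.12 kg

721.88 kg


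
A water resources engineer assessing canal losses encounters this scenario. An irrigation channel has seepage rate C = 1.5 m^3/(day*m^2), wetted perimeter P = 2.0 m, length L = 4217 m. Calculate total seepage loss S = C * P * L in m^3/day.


S = C * P * L
  = 1.5 * 2.0 * 4217
  = 12651 m^3/day


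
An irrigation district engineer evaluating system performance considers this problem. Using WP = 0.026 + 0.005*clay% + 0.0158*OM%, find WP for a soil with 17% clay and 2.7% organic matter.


WP = 0.026 + 0.005*17 + 0.0158*2.7
   = 0.026 + 0.0850 + 0.0427
   = 0.1537


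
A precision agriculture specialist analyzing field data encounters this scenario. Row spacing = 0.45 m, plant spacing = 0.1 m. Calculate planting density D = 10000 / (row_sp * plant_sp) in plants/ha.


D = 10000 / (row_sp * plant_sp)
  = 10000 / (0.45 * 0.1)
  = 10000 / 0.0450
  = 222222.22 plants/ha


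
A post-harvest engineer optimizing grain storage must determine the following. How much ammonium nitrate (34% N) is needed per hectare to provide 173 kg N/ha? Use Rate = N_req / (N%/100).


Rate = N_required / (N_content / 100)
     = 173 / (34 / 100)
     = 173 / 0.34
     = 508.82 kg/ha


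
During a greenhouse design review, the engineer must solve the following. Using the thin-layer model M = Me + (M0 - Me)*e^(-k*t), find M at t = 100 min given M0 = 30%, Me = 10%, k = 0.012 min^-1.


M = Me + (M0 - Me) * e^(-k*t)
  = 10 + (30 - 10) * e^(-0.012*100)
  = 10 + 20 * e^(-1.200)
  = 10 + 20 * 0.30119
  = 10 + 6.0239
  = 16.02%


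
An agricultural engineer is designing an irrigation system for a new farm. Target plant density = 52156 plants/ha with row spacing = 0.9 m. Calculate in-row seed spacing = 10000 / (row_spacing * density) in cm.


spacing = 10000 / (row_sp * density)
        = 10000 / (0.9 * 52156)
        = 10000 / 46940.40
        = 0.21304 m = 21.30 cm


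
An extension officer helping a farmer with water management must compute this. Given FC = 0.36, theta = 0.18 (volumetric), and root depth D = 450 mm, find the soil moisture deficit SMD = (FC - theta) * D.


SMD = (FC - theta) * D
    = (0.36 - 0.18) * 450
    = 0.180 * 450
    = 81 mm


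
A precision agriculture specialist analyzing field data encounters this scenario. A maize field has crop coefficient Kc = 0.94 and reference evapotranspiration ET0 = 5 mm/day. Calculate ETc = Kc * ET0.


ETc = Kc * ET0
    = 0.94 * 5
    = 4.70 mm/day


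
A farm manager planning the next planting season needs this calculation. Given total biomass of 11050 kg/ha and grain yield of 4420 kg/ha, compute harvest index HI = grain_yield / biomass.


HI = grain_yield / biomass
   = 4420 / 11050
   = 0.40


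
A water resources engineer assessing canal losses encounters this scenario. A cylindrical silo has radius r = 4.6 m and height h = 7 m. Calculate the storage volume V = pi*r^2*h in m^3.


V = pi * r^2 * h
  = pi * 4.6^2 * 7
  = pi * 21.16 * 7
  = 465.33 m^3


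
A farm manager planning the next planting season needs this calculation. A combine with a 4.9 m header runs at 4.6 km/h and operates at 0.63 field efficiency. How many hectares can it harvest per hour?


C = w * v * eta_f / 10
  = 4.9 * 4.6 * 0.63 / 10
  = 14.20 / 10
  = 1.42 ha/h


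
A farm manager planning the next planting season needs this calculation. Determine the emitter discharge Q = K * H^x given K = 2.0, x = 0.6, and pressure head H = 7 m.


Q = K * H^x
  = 2.0 * 7^0.6
  = 2.0 * 3.2141
  = 6.43 L/h


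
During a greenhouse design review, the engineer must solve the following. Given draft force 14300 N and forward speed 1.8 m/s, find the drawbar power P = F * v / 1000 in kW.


P = F * v / 1000
  = 14300 * 1.8 / 1000
  = 25740 / 1000
  = 25.74 kW


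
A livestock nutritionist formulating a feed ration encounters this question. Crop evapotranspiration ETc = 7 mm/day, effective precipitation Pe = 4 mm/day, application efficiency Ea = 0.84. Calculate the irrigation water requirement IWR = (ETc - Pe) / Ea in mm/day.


IWR = (ETc - Pe) / Ea
    = (7 - 4) / 0.84
    = 3 / 0.84
    = 3.57 mm/day


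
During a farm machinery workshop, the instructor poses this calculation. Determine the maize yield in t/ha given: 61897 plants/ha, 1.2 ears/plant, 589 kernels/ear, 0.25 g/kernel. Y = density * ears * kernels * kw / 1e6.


Y = density * ears * kernels * kw
  = 61897 * 1.2 * 589 * 0.25 g/ha
  = 10937199.90 g/ha
  = 10937.20 kg/ha = 10.94 t/ha


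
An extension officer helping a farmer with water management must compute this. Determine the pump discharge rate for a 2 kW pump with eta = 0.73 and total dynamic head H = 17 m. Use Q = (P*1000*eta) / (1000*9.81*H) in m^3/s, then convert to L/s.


Q = (P * 1000 * eta) / (rho * g * H)
  = (2 * 1000 * 0.73) / (1000 * 9.81 * 17)
  = 1460 / 166770
  = 0.00875 m^3/s = 8.75 L/s


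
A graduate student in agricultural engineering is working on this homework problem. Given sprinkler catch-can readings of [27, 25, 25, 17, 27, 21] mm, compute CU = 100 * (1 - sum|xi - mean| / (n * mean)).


xbar = 142 / 6 = 23.667
sum|xi - xbar| = 18.667
CU = 100 * (1 - 18.667 / (6 * 23.667))
   = 100 * (1 - 0.1315)
   = 86.85%


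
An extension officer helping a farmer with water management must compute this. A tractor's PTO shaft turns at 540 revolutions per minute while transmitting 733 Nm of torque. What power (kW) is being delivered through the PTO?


P = 2*pi*n*T / 60000
  = 2*pi * 540 * 733 / 60000
  = 2487010.41 / 60000
  = 41.45 kW


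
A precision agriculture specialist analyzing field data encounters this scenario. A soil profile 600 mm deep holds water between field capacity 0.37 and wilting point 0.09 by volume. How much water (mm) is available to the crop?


AW = (FC - WP) * D
   = (0.37 - 0.09) * 600
   = 0.28 * 600
   = 168 mm


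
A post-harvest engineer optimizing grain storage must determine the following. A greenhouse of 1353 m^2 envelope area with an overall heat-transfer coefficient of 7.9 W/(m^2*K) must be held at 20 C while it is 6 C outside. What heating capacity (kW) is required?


dT = 20 - (6) = 14 K
Q = U * A * dT
  = 7.9 * 1353 * 14
  = 149641.80 W = 149.64 kW


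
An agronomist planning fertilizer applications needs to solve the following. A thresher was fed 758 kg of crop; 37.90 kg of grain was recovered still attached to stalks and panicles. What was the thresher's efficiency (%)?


eta = (total - unthreshed) / total * 100
    = (758 - 37.90) / 758 * 100
    = 720.10 / 758 * 100
    = 95%


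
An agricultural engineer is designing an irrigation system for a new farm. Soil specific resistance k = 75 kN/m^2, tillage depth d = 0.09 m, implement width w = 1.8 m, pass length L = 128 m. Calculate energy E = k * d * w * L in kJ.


E = k * d * w * L
  = 75 * 0.09 * 1.8 * 128
  = 1555.20 kJ


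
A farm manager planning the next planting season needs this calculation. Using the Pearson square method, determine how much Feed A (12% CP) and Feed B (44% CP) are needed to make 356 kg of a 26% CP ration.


parts_A = CP_b - target = 44 - 26 = 18
parts_B = target - CP_a = 26 - 12 = 14
total_parts = 18 + 14 = 32
Feed A = 356 * 18 / 32 = 200.25 kg
Feed B = 356 * 14 / 32 = 155.75 kg

200.25 kg


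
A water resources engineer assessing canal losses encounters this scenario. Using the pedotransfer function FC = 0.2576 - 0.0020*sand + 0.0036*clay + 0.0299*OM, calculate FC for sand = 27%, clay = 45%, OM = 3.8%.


FC = 0.2576 - 0.0020*27 + 0.0036*45 + 0.0299*3.8
   = 0.2576 - 0.0540 + 0.1620 + 0.1136
   = 0.4792


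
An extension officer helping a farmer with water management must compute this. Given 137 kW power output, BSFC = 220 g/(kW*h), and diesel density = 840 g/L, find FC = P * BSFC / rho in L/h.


FC = P * BSFC / rho_fuel
   = 137 * 220 / 840
   = 30140 / 840
   = 35.88 L/h


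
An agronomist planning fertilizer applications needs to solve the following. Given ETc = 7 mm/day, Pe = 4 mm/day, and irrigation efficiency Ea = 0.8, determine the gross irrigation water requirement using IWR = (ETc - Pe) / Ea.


IWR = (ETc - Pe) / Ea
    = (7 - 4) / 0.8
    = 3 / 0.8
    = 3.75 mm/day


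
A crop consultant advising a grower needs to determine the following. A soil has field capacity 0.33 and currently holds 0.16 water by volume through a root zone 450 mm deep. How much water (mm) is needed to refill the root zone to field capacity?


SMD = (FC - theta) * D
    = (0.33 - 0.16) * 450
    = 0.170 * 450
    = 76.50 mm


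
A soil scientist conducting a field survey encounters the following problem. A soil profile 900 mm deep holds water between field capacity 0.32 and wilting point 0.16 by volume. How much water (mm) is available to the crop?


AW = (FC - WP) * D
   = (0.32 - 0.16) * 900
   = 0.16 * 900
   = 144 mm


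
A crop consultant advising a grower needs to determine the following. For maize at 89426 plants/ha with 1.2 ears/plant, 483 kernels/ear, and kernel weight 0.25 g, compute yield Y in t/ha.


Y = density * ears * kernels * kw
  = 89426 * 1.2 * 483 * 0.25 g/ha
  = 12957827.40 g/ha
  = 12957.83 kg/ha = 12.96 t/ha


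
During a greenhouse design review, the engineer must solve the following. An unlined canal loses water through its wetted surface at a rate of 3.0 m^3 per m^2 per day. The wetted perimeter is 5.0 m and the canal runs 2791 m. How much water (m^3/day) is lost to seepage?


S = C * P * L
  = 3.0 * 5.0 * 2791
  = 41865 m^3/day


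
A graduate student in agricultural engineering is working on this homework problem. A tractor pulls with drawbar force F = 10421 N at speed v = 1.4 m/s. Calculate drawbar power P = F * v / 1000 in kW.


P = F * v / 1000
  = 10421 * 1.4 / 1000
  = 14589.40 / 1000
  = 14.59 kW


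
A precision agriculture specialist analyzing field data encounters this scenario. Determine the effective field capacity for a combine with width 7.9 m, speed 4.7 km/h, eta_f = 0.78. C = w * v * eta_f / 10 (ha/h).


C = w * v * eta_f / 10
  = 7.9 * 4.7 * 0.78 / 10
  = 28.96 / 10
  = 2.90 ha/h


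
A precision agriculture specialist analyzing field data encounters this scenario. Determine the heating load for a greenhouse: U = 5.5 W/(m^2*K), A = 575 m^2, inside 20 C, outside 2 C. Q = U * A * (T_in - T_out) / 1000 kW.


dT = 20 - (2) = 18 K
Q = U * A * dT
  = 5.5 * 575 * 18
  = 56925 W = 56.93 kW


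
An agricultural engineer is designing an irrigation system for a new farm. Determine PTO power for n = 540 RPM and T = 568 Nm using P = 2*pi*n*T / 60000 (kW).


P = 2*pi*n*T / 60000
  = 2*pi * 540 * 568 / 60000
  = 1927178.60 / 60000
  = 32.12 kW


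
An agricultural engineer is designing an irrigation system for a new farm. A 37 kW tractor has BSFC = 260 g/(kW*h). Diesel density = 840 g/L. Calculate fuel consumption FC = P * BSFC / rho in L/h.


FC = P * BSFC / rho_fuel
   = 37 * 260 / 840
   = 9620 / 840
   = 11.45 L/h


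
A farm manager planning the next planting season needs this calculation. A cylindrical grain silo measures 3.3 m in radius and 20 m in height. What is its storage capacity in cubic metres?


V = pi * r^2 * h
  = pi * 3.3^2 * 20
  = pi * 10.89 * 20
  = 684.24 m^3


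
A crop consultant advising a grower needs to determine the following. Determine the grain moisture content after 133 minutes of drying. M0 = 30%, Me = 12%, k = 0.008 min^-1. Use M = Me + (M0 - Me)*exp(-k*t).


M = Me + (M0 - Me) * e^(-k*t)
  = 12 + (30 - 12) * e^(-0.008*133)
  = 12 + 18 * e^(-1.064)
  = 12 + 18 * 0.34507
  = 12 + 6.2113
  = 18.21%


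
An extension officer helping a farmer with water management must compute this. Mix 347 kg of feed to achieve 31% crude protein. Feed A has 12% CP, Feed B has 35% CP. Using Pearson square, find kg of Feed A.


parts_A = CP_b - target = 35 - 31 = 4
parts_B = target - CP_a = 31 - 12 = 19
total_parts = 4 + 19 = 23
Feed A = 347 * 4 / 23 = 60.35 kg
Feed B = 347 * 19 / 23 = 286.65 kg

60.35 kg


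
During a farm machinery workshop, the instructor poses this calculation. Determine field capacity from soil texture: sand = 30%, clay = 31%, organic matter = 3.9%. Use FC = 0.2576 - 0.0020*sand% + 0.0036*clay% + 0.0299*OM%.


FC = 0.2576 - 0.0020*30 + 0.0036*31 + 0.0299*3.9
   = 0.2576 - 0.0600 + 0.1116 + 0.1166
   = 0.4258


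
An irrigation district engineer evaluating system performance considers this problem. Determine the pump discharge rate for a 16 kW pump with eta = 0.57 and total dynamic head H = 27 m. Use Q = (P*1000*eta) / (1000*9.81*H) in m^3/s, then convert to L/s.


Q = (P * 1000 * eta) / (rho * g * H)
  = (16 * 1000 * 0.57) / (1000 * 9.81 * 27)
  = 9120 / 264870
  = 0.03443 m^3/s = 34.43 L/s


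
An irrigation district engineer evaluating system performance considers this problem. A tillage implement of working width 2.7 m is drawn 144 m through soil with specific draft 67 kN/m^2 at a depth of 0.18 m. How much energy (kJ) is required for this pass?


E = k * d * w * L
  = 67 * 0.18 * 2.7 * 144
  = 4688.93 kJ


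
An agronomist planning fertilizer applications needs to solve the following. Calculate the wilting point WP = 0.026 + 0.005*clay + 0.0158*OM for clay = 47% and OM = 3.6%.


WP = 0.026 + 0.005*47 + 0.0158*3.6
   = 0.026 + 0.2350 + 0.0569
   = 0.3179


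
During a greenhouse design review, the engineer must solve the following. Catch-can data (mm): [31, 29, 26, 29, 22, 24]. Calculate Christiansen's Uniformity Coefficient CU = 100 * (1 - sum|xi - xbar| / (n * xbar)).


xbar = 161 / 6 = 26.833
sum|xi - xbar| = 17
CU = 100 * (1 - 17 / (6 * 26.833))
   = 100 * (1 - 0.1056)
   = 89.44%


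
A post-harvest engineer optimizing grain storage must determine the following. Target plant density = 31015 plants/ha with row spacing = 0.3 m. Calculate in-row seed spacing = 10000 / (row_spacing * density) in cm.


spacing = 10000 / (row_sp * density)
        = 10000 / (0.3 * 31015)
        = 10000 / 9304.50
        = 1.07475 m = 107.47 cm


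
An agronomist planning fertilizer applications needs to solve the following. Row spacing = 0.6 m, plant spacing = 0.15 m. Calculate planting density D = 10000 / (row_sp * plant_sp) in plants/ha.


D = 10000 / (row_sp * plant_sp)
  = 10000 / (0.6 * 0.15)
  = 10000 / 0.0900
  = 111111.11 plants/ha


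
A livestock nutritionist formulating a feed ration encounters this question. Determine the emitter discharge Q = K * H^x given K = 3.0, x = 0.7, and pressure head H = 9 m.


Q = K * H^x
  = 3.0 * 9^0.7
  = 3.0 * 4.6555
  = 13.97 L/h


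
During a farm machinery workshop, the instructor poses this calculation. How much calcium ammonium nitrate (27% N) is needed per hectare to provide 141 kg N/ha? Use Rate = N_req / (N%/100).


Rate = N_required / (N_content / 100)
     = 141 / (27 / 100)
     = 141 / 0.27
     = 522.22 kg/ha


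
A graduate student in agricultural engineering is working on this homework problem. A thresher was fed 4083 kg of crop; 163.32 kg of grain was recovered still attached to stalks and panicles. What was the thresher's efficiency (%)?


eta = (total - unthreshed) / total * 100
    = (4083 - 163.32) / 4083 * 100
    = 3919.68 / 4083 * 100
    = 96%


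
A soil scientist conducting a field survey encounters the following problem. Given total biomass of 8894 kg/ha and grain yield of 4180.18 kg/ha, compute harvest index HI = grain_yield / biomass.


HI = grain_yield / biomass
   = 4180.18 / 8894
   = 0.47


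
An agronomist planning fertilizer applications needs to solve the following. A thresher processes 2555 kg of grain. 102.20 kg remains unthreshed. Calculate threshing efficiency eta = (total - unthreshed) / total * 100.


eta = (total - unthreshed) / total * 100
    = (2555 - 102.20) / 2555 * 100
    = 2452.80 / 2555 * 100
    = 96%


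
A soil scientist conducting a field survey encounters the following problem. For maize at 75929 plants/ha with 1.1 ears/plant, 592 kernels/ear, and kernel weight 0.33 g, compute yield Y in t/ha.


Y = density * ears * kernels * kw
  = 75929 * 1.1 * 592 * 0.33 g/ha
  = 16316838.38 g/ha
  = 16316.84 kg/ha = 16.32 t/ha


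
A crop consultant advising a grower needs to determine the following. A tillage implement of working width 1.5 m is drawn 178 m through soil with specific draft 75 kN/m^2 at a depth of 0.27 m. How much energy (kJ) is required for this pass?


E = k * d * w * L
  = 75 * 0.27 * 1.5 * 178
  = 5406.75 kJ


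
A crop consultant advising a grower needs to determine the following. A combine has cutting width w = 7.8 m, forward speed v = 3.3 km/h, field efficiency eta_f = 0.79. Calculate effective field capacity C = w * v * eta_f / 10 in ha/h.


C = w * v * eta_f / 10
  = 7.8 * 3.3 * 0.79 / 10
  = 20.33 / 10
  = 2.03 ha/h
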